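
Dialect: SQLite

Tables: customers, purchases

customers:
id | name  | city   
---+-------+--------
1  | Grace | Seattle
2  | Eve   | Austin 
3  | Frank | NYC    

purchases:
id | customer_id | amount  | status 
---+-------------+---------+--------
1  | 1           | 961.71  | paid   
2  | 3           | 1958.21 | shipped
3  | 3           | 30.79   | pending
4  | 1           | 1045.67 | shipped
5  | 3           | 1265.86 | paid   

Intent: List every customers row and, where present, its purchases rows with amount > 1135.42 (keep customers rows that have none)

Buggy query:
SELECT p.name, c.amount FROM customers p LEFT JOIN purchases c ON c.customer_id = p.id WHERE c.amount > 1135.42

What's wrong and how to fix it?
Bug: A WHERE condition on the right-hand table after LEFT JOIN drops unmatched parents

Fix: Put 'c.amount > 1135.42' in the JOIN's ON clause instead of WHERE

Corrected query:
SELECT p.name, c.amount FROM customers p LEFT JOIN purchases c ON c.customer_id = p.id AND c.amount > 1135.42

Result:
name  | amount 
------+--------
Grace | NULL   
Eve   | NULL   
Frank | 1265.86
Frank | 1958.21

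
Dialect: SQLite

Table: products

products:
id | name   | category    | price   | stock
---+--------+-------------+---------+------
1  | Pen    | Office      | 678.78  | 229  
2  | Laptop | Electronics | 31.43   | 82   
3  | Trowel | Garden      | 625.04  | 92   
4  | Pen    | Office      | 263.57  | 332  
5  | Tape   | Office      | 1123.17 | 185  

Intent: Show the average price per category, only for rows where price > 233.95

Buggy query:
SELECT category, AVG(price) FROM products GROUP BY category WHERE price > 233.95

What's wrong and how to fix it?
Bug: Row-level WHERE must come before GROUP BY in the clause order

Fix: Move the WHERE clause before GROUP BY

Corrected query:
SELECT category, AVG(price) FROM products WHERE price > 233.95 GROUP BY category

Result:
category | AVG(price)
---------+-----------
Garden   | 625.04    
Office   | 688.506667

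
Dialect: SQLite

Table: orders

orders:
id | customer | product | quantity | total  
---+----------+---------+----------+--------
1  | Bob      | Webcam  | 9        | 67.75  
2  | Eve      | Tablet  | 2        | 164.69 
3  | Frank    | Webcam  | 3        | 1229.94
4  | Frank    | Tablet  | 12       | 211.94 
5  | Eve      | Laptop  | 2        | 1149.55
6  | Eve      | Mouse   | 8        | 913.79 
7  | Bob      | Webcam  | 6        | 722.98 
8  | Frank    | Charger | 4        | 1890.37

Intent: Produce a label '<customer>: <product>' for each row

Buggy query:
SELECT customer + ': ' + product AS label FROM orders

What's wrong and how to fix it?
Bug: SQLite uses || for string concatenation; + coerces text to numbers (yielding 0)

Fix: Use the || operator for string concatenation

Corrected query:
SELECT customer || ': ' || product AS label FROM orders

Result:
label         
--------------
Bob: Webcam   
Eve: Tablet   
Frank: Webcam 
Frank: Tablet 
Eve: Laptop   
Eve: Mouse    
Bob: Webcam   
Frank: Charger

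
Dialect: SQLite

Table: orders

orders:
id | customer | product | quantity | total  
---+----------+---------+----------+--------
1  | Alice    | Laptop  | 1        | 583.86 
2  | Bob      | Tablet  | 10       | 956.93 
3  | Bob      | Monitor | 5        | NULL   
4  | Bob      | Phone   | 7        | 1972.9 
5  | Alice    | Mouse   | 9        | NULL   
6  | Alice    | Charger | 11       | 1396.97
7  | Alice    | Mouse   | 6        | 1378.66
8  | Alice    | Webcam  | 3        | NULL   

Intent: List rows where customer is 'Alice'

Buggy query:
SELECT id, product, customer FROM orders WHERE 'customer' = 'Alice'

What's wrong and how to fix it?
Bug: 'customer' in single quotes is a string literal, not the column; the comparison is literal-vs-literal and never true

Fix: Remove the quotes around the column name (or use double quotes for an identifier)

Corrected query:
SELECT id, product, customer FROM orders WHERE customer = 'Alice'

Result:
id | product | customer
---+---------+---------
1  | Laptop  | Alice   
5  | Mouse   | Alice   
6  | Charger | Alice   
7  | Mouse   | Alice   
8  | Webcam  | Alice   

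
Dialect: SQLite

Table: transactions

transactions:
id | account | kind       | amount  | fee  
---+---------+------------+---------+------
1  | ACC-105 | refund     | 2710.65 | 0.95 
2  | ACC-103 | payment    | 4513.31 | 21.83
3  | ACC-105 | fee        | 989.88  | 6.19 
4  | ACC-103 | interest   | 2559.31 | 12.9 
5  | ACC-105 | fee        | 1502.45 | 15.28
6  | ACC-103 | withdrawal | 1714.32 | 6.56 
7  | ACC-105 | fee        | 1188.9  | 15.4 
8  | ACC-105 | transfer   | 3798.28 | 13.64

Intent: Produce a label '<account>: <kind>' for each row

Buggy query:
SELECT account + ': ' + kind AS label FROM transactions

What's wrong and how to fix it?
Bug: SQLite uses || for string concatenation; + coerces text to numbers (yielding 0)

Fix: Use the || operator for string concatenation

Corrected query:
SELECT account || ': ' || kind AS label FROM transactions

Result:
label              
-------------------
ACC-105: refund    
ACC-103: payment   
ACC-105: fee       
ACC-103: interest  
ACC-105: fee       
ACC-103: withdrawal
ACC-105: fee       
ACC-105: transfer  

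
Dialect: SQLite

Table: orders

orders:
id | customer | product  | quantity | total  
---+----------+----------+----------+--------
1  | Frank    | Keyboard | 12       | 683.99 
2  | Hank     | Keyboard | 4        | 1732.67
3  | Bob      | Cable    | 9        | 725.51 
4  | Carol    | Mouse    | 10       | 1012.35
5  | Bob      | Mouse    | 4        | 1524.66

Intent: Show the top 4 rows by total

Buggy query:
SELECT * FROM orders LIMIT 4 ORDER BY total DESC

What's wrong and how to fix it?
Bug: ORDER BY cannot follow LIMIT; LIMIT is the final clause

Fix: Swap the clauses: ORDER BY first, then LIMIT

Corrected query:
SELECT * FROM orders ORDER BY total DESC LIMIT 4

Result:
id | customer | product  | quantity | total  
---+----------+----------+----------+--------
2  | Hank     | Keyboard | 4        | 1732.67
5  | Bob      | Mouse    | 4        | 1524.66
4  | Carol    | Mouse    | 10       | 1012.35
3  | Bob      | Cable    | 9        | 725.51 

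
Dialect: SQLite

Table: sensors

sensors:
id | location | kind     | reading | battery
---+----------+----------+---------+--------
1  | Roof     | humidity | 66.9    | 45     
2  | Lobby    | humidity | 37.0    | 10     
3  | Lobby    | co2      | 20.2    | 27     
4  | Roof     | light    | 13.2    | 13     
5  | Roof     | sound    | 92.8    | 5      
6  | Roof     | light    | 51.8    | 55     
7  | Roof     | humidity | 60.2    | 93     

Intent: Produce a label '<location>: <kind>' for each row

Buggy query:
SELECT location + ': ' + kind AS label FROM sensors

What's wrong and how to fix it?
Bug: '+' is numeric addition; on text columns SQLite converts them to 0 instead of concatenating

Fix: Use the || operator for string concatenation

Corrected query:
SELECT location || ': ' || kind AS label FROM sensors

Result:
label          
---------------
Roof: humidity 
Lobby: humidity
Lobby: co2     
Roof: light    
Roof: sound    
Roof: light    
Roof: humidity 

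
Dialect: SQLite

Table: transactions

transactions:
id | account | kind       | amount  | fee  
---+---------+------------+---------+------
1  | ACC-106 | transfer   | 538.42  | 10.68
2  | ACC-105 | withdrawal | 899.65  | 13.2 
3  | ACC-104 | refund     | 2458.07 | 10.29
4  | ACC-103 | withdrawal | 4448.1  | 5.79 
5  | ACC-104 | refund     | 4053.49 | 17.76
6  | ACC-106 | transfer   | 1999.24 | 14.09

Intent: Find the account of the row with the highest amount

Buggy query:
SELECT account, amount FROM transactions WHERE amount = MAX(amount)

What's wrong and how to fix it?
Bug: MAX(amount) is an aggregate and cannot be used directly in WHERE

Fix: Use a subquery: WHERE amount = (SELECT MAX(amount) FROM transactions)

Corrected query:
SELECT account, amount FROM transactions WHERE amount = (SELECT MAX(amount) FROM transactions)

Result:
account | amount
--------+-------
ACC-103 | 4448.1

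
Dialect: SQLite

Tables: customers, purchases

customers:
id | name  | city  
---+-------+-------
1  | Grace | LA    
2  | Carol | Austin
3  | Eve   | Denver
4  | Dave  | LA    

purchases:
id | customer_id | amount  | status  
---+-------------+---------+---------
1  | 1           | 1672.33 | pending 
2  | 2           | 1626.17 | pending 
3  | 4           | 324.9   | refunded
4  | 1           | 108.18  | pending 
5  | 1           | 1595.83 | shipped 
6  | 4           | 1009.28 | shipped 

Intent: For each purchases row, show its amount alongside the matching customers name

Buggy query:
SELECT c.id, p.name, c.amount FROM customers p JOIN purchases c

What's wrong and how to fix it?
Bug: Missing join condition: each purchases row is matched to all customers rows instead of just its own

Fix: Specify the join condition linking the foreign key to the parent id

Corrected query:
SELECT c.id, p.name, c.amount FROM customers p JOIN purchases c ON c.customer_id = p.id

Result:
id | name  | amount 
---+-------+--------
1  | Grace | 1672.33
2  | Carol | 1626.17
3  | Dave  | 324.9  
4  | Grace | 108.18 
5  | Grace | 1595.83
6  | Dave  | 1009.28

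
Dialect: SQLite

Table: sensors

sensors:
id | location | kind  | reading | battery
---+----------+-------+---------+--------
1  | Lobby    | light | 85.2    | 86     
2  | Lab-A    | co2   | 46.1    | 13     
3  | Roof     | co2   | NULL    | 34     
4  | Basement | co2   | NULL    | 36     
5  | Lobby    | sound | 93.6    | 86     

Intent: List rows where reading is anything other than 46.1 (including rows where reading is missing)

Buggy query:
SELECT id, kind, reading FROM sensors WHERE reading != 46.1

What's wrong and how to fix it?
Bug: 'reading != 46.1' is unknown when reading is NULL, so NULL rows are silently excluded

Fix: Handle NULL separately with IS NULL alongside the inequality

Corrected query:
SELECT id, kind, reading FROM sensors WHERE reading != 46.1 OR reading IS NULL

Result:
id | kind  | reading
---+-------+--------
1  | light | 85.2   
3  | co2   | NULL   
4  | co2   | NULL   
5  | sound | 93.6   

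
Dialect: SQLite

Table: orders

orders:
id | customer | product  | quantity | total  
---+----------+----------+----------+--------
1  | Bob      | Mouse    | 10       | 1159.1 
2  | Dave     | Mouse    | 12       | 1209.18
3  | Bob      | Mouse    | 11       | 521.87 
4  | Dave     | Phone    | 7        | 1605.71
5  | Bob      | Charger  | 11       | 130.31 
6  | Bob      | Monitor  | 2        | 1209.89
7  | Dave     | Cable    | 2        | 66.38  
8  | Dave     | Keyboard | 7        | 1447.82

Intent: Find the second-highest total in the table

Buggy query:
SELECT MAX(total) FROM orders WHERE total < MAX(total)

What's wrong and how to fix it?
Bug: The inner MAX is an aggregate inside WHERE, which is not allowed

Fix: Compute the overall MAX in a subquery, then take MAX of rows below it

Corrected query:
SELECT MAX(total) FROM orders WHERE total < (SELECT MAX(total) FROM orders)

Result:
MAX(total)
----------
1447.82   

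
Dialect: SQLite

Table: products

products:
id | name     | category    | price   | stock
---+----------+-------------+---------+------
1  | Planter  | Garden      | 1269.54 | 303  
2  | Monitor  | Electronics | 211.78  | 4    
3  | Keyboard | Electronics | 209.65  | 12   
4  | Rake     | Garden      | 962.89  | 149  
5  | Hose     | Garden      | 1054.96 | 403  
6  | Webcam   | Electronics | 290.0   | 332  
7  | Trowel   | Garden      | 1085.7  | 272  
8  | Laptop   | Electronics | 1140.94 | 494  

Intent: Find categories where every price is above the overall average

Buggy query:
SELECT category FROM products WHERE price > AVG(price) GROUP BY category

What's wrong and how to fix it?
Bug: AVG() is an aggregate; it can't sit directly in WHERE

Fix: Use a subquery for AVG and a HAVING MIN(...) filter so the condition holds for every row in the group

Corrected query:
SELECT category FROM products GROUP BY category HAVING MIN(price) > (SELECT AVG(price) FROM products)

Result:
category
--------
Garden  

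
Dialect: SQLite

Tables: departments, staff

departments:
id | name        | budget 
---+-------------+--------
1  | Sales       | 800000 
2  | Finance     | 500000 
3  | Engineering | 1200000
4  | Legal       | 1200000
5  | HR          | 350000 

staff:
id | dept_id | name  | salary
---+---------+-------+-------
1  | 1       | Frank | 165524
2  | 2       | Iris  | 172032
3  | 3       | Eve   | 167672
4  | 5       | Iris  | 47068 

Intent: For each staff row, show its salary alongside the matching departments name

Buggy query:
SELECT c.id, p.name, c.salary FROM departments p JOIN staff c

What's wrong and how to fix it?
Bug: JOIN with no ON clause produces a cartesian product; every staff row pairs with every departments row

Fix: Add ON c.dept_id = p.id to the JOIN

Corrected query:
SELECT c.id, p.name, c.salary FROM departments p JOIN staff c ON c.dept_id = p.id

Result:
id | name        | salary
---+-------------+-------
1  | Sales       | 165524
2  | Finance     | 172032
3  | Engineering | 167672
4  | HR          | 47068 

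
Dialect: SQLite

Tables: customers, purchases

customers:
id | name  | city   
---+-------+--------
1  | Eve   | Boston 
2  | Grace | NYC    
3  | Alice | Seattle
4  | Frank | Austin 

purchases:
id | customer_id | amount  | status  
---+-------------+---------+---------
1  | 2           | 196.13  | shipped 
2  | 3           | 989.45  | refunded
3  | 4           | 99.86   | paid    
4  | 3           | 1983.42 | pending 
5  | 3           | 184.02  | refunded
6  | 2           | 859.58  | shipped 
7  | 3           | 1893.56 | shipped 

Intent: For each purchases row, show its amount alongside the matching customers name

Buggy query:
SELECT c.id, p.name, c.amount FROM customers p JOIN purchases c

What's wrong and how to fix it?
Bug: Missing join condition: each purchases row is matched to all customers rows instead of just its own

Fix: Specify the join condition linking the foreign key to the parent id

Corrected query:
SELECT c.id, p.name, c.amount FROM customers p JOIN purchases c ON c.customer_id = p.id

Result:
id | name  | amount 
---+-------+--------
1  | Grace | 196.13 
2  | Alice | 989.45 
3  | Frank | 99.86  
4  | Alice | 1983.42
5  | Alice | 184.02 
6  | Grace | 859.58 
7  | Alice | 1893.56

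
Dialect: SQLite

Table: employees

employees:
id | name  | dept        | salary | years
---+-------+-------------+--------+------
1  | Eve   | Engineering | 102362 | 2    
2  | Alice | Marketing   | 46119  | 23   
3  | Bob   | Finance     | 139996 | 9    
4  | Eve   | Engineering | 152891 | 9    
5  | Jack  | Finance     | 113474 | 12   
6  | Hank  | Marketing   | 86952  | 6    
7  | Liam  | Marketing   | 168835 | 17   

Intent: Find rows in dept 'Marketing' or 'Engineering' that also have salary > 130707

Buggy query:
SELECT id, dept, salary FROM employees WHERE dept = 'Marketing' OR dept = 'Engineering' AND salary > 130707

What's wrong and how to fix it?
Bug: Without parentheses, AND is evaluated before OR, so the salary filter only applies to the 'Engineering' branch

Fix: Add parentheses around the OR so the AND applies to both alternatives

Corrected query:
SELECT id, dept, salary FROM employees WHERE (dept = 'Marketing' OR dept = 'Engineering') AND salary > 130707

Result:
id | dept        | salary
---+-------------+-------
4  | Engineering | 152891
7  | Marketing   | 168835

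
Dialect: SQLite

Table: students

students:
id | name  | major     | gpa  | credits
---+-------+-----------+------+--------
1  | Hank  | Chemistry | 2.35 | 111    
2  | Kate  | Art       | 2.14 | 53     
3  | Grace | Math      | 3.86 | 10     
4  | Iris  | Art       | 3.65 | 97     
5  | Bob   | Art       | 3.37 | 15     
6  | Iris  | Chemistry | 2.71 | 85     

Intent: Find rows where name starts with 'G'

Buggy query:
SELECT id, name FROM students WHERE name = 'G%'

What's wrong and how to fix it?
Bug: '=' compares the literal string including the % character; pattern matching needs LIKE

Fix: Replace '=' with LIKE so 'G%' is treated as a pattern

Corrected query:
SELECT id, name FROM students WHERE name LIKE 'G%'

Result:
id | name 
---+------
3  | Grace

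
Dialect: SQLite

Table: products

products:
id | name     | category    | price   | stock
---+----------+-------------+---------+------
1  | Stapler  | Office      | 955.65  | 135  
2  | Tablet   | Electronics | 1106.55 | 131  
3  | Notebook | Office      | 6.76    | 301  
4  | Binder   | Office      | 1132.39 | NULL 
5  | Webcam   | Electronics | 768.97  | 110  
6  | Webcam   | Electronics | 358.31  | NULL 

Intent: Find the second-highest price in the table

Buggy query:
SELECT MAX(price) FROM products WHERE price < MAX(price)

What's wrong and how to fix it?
Bug: The inner MAX is an aggregate inside WHERE, which is not allowed

Fix: Compute the overall MAX in a subquery, then take MAX of rows below it

Corrected query:
SELECT MAX(price) FROM products WHERE price < (SELECT MAX(price) FROM products)

Result:
MAX(price)
----------
1106.55   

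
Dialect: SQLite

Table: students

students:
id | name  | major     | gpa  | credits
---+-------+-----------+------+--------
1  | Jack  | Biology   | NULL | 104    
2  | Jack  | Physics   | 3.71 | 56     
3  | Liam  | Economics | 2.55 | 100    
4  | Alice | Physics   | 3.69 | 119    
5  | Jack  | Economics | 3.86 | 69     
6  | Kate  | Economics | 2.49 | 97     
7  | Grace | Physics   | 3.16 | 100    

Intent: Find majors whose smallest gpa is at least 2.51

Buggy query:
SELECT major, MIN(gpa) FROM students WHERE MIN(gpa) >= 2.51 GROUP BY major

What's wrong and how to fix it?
Bug: Aggregates like MIN are computed per group after WHERE runs

Fix: Replace WHERE with HAVING after the GROUP BY

Corrected query:
SELECT major, MIN(gpa) FROM students GROUP BY major HAVING MIN(gpa) >= 2.51

Result:
major   | MIN(gpa)
--------+---------
Physics | 3.16    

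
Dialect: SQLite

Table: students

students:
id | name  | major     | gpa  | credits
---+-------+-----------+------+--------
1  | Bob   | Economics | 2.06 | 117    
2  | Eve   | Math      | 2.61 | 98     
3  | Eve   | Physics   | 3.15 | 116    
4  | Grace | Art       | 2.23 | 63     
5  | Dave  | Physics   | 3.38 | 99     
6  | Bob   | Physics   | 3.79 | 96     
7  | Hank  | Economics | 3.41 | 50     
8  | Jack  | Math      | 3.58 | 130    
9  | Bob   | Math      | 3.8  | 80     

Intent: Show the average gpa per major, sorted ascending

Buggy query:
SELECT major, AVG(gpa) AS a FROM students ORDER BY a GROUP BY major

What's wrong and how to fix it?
Bug: ORDER BY appears before GROUP BY; SQL clause order requires GROUP BY first

Fix: Move ORDER BY to the end, after GROUP BY

Corrected query:
SELECT major, AVG(gpa) AS a FROM students GROUP BY major ORDER BY a

Result:
major     | a    
----------+------
Art       | 2.23 
Economics | 2.735
Math      | 3.33 
Physics   | 3.44 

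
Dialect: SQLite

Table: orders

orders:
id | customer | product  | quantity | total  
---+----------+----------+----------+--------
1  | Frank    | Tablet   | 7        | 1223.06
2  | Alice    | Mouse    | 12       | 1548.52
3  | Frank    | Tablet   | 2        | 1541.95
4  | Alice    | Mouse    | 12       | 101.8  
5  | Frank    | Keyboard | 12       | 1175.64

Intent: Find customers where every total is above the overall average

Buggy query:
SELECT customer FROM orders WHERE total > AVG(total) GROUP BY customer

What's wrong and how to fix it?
Bug: AVG() is an aggregate; it can't sit directly in WHERE

Fix: Compute the overall average in a scalar subquery and compare each group's MIN against it in HAVING

Corrected query:
SELECT customer FROM orders GROUP BY customer HAVING MIN(total) > (SELECT AVG(total) FROM orders)

Result:
customer
--------
Frank   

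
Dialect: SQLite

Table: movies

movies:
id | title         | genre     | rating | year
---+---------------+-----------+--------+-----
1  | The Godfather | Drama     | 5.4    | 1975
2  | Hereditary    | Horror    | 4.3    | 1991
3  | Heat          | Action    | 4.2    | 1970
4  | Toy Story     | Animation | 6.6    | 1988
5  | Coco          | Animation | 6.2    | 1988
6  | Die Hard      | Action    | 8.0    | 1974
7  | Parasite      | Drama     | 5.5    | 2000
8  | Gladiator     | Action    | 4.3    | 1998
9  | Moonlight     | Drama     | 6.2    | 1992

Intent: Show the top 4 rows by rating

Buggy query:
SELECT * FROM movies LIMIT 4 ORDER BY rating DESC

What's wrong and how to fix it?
Bug: ORDER BY cannot follow LIMIT; LIMIT is the final clause

Fix: Swap the clauses: ORDER BY first, then LIMIT

Corrected query:
SELECT * FROM movies ORDER BY rating DESC LIMIT 4

Result:
id | title     | genre     | rating | year
---+-----------+-----------+--------+-----
6  | Die Hard  | Action    | 8      | 1974
4  | Toy Story | Animation | 6.6    | 1988
5  | Coco      | Animation | 6.2    | 1988
9  | Moonlight | Drama     | 6.2    | 1992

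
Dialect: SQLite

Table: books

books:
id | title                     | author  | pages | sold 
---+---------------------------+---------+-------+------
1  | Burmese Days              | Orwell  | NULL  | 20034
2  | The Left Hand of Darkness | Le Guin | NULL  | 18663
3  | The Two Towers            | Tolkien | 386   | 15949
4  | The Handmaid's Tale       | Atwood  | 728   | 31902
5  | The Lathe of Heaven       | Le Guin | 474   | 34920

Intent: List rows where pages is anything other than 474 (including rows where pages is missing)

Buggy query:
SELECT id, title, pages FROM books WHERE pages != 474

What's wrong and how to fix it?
Bug: Inequality against NULL is unknown, not true; rows with NULL are dropped

Fix: Handle NULL separately with IS NULL alongside the inequality

Corrected query:
SELECT id, title, pages FROM books WHERE pages != 474 OR pages IS NULL

Result:
id | title                     | pages
---+---------------------------+------
1  | Burmese Days              | NULL 
2  | The Left Hand of Darkness | NULL 
3  | The Two Towers            | 386  
4  | The Handmaid's Tale       | 728  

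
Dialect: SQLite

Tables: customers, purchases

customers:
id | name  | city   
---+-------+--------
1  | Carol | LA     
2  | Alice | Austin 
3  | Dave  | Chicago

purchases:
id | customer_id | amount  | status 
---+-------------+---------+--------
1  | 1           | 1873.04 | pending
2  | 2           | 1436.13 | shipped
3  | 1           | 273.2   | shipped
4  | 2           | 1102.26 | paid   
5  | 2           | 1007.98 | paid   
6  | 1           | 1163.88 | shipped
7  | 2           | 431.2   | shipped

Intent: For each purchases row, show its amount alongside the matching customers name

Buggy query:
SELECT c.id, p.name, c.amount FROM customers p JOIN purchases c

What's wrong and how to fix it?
Bug: JOIN with no ON clause produces a cartesian product; every purchases row pairs with every customers row

Fix: Add ON c.customer_id = p.id to the JOIN

Corrected query:
SELECT c.id, p.name, c.amount FROM customers p JOIN purchases c ON c.customer_id = p.id

Result:
id | name  | amount 
---+-------+--------
1  | Carol | 1873.04
2  | Alice | 1436.13
3  | Carol | 273.2  
4  | Alice | 1102.26
5  | Alice | 1007.98
6  | Carol | 1163.88
7  | Alice | 431.2  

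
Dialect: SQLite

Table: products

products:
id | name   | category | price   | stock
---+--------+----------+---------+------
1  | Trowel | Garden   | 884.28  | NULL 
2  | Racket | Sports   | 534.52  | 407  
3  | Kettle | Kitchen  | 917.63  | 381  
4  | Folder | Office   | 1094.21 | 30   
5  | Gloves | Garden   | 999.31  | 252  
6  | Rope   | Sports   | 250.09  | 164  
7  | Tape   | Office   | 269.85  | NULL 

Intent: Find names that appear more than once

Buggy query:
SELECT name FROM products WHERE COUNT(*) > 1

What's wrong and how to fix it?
Bug: COUNT(*) is an aggregate and cannot be used in WHERE

Fix: Group first, then use HAVING for the count condition

Corrected query:
SELECT name FROM products GROUP BY name HAVING COUNT(*) > 1

Result:
(no rows)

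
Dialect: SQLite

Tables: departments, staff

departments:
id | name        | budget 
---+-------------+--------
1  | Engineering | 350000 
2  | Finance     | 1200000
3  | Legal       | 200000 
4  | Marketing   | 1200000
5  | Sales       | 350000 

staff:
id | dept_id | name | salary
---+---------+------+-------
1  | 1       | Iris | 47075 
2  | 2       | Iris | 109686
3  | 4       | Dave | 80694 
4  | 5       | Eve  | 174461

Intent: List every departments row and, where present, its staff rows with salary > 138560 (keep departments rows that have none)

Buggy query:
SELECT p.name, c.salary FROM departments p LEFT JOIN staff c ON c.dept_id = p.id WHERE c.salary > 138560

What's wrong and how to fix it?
Bug: A WHERE condition on the right-hand table after LEFT JOIN drops unmatched parents

Fix: Move the right-table condition into the ON clause so unmatched parents are kept

Corrected query:
SELECT p.name, c.salary FROM departments p LEFT JOIN staff c ON c.dept_id = p.id AND c.salary > 138560

Result:
name        | salary
------------+-------
Engineering | NULL  
Finance     | NULL  
Legal       | NULL  
Marketing   | NULL  
Sales       | 174461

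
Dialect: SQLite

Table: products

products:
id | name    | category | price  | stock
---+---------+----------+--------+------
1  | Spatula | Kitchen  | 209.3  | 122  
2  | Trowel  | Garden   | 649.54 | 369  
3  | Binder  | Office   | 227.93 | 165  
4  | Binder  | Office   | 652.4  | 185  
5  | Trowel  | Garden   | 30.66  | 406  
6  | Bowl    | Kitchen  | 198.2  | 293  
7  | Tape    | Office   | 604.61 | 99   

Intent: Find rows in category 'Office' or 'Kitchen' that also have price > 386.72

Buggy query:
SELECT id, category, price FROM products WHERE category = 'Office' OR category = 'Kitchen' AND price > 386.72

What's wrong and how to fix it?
Bug: Without parentheses, AND is evaluated before OR, so the price filter only applies to the 'Kitchen' branch

Fix: Add parentheses around the OR so the AND applies to both alternatives

Corrected query:
SELECT id, category, price FROM products WHERE (category = 'Office' OR category = 'Kitchen') AND price > 386.72

Result:
id | category | price 
---+----------+-------
4  | Office   | 652.4 
7  | Office   | 604.61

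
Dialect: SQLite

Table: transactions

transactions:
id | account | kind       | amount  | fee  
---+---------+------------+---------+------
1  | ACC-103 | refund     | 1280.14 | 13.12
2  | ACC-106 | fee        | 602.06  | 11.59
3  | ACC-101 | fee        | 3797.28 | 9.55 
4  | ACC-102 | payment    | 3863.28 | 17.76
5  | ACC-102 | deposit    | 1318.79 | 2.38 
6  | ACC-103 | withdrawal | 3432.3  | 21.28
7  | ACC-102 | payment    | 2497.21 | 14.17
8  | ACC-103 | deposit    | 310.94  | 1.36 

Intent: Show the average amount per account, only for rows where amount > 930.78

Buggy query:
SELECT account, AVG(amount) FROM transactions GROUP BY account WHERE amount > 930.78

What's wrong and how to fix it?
Bug: Row-level WHERE must come before GROUP BY in the clause order

Fix: Place WHERE between FROM and GROUP BY

Corrected query:
SELECT account, AVG(amount) FROM transactions WHERE amount > 930.78 GROUP BY account

Result:
account | AVG(amount)
--------+------------
ACC-101 | 3797.28    
ACC-102 | 2559.76    
ACC-103 | 2356.22    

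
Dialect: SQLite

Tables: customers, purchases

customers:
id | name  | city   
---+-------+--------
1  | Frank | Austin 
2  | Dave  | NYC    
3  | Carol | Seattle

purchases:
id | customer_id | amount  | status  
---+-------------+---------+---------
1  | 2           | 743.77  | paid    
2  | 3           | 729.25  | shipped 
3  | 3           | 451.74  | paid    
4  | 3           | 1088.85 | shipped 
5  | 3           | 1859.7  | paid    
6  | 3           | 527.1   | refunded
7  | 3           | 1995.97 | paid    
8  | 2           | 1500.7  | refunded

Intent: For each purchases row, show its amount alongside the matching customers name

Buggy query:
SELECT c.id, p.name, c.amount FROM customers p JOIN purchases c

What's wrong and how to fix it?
Bug: JOIN with no ON clause produces a cartesian product; every purchases row pairs with every customers row

Fix: Add ON c.customer_id = p.id to the JOIN

Corrected query:
SELECT c.id, p.name, c.amount FROM customers p JOIN purchases c ON c.customer_id = p.id

Result:
id | name  | amount 
---+-------+--------
1  | Dave  | 743.77 
2  | Carol | 729.25 
3  | Carol | 451.74 
4  | Carol | 1088.85
5  | Carol | 1859.7 
6  | Carol | 527.1  
7  | Carol | 1995.97
8  | Dave  | 1500.7 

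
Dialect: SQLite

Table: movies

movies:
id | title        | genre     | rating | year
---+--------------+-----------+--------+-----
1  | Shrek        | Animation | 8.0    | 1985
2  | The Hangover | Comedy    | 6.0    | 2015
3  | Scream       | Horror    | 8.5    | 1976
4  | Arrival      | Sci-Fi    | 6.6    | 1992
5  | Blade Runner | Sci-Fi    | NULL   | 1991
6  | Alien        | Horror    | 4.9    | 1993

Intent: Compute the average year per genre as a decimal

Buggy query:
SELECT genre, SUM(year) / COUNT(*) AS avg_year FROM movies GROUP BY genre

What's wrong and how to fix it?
Bug: Both operands are integers, so '/' performs integer division and truncates

Fix: Multiply by 1.0 (or CAST to REAL) to force floating-point division

Corrected query:
SELECT genre, SUM(year) * 1.0 / COUNT(*) AS avg_year FROM movies GROUP BY genre

Result:
genre     | avg_year
----------+---------
Animation | 1985    
Comedy    | 2015    
Horror    | 1984.5  
Sci-Fi    | 1991.5  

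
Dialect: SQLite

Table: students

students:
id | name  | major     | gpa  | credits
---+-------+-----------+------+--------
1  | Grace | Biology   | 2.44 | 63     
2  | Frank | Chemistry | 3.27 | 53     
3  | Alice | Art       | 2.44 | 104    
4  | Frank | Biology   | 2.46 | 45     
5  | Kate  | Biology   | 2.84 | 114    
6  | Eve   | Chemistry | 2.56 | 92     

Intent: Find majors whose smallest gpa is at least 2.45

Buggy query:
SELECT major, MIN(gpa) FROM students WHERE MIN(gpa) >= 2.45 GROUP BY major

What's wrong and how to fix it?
Bug: Aggregates like MIN are computed per group after WHERE runs

Fix: Replace WHERE with HAVING after the GROUP BY

Corrected query:
SELECT major, MIN(gpa) FROM students GROUP BY major HAVING MIN(gpa) >= 2.45

Result:
major     | MIN(gpa)
----------+---------
Chemistry | 2.56    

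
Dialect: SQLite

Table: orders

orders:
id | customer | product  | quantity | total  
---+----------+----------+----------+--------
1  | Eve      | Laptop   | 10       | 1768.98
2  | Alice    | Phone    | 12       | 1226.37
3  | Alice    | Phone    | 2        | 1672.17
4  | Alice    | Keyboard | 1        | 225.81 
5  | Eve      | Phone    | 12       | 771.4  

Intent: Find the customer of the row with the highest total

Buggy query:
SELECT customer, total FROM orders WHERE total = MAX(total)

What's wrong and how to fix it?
Bug: WHERE is evaluated per row; an aggregate over the whole table isn't defined there

Fix: Use a subquery: WHERE total = (SELECT MAX(total) FROM orders)

Corrected query:
SELECT customer, total FROM orders WHERE total = (SELECT MAX(total) FROM orders)

Result:
customer | total  
---------+--------
Eve      | 1768.98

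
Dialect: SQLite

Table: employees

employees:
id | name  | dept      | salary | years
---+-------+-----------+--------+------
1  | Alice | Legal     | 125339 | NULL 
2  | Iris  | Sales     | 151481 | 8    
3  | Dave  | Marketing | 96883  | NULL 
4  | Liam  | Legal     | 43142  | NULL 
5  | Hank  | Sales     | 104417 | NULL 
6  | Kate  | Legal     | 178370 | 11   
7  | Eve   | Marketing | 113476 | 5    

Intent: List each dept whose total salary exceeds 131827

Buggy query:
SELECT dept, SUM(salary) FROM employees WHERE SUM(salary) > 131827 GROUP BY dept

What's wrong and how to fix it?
Bug: Aggregate functions cannot appear in a WHERE clause

Fix: Move the aggregate condition to a HAVING clause

Corrected query:
SELECT dept, SUM(salary) FROM employees GROUP BY dept HAVING SUM(salary) > 131827

Result:
dept      | SUM(salary)
----------+------------
Legal     | 346851     
Marketing | 210359     
Sales     | 255898     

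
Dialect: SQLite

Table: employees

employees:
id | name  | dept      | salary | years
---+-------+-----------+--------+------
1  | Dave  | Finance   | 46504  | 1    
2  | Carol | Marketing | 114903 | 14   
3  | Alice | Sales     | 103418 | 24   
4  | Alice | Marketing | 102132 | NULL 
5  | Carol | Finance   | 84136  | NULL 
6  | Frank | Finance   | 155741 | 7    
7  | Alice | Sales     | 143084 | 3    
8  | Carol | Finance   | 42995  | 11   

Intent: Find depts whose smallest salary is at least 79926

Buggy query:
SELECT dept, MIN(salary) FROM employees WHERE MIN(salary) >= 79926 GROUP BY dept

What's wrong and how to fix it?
Bug: Aggregates like MIN are computed per group after WHERE runs

Fix: Replace WHERE with HAVING after the GROUP BY

Corrected query:
SELECT dept, MIN(salary) FROM employees GROUP BY dept HAVING MIN(salary) >= 79926

Result:
dept      | MIN(salary)
----------+------------
Marketing | 102132     
Sales     | 103418     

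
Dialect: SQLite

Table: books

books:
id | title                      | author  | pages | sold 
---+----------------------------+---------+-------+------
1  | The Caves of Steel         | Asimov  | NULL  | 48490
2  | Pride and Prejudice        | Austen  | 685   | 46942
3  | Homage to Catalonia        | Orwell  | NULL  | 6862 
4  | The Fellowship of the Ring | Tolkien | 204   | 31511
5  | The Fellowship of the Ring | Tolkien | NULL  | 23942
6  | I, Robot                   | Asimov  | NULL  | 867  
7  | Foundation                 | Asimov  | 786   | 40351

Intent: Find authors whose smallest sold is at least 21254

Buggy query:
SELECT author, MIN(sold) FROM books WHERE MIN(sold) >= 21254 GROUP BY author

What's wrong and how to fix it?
Bug: Aggregates like MIN are computed per group after WHERE runs

Fix: Use HAVING for the per-group MIN condition

Corrected query:
SELECT author, MIN(sold) FROM books GROUP BY author HAVING MIN(sold) >= 21254

Result:
author  | MIN(sold)
--------+----------
Austen  | 46942    
Tolkien | 23942    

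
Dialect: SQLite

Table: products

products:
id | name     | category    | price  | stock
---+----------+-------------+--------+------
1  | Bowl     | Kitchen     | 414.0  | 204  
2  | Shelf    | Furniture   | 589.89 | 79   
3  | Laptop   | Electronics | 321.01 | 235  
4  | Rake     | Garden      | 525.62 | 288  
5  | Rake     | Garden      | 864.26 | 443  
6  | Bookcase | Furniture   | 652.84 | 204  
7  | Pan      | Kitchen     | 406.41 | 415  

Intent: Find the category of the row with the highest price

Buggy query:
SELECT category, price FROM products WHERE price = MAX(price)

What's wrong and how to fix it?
Bug: MAX(price) is an aggregate and cannot be used directly in WHERE

Fix: Use a subquery: WHERE price = (SELECT MAX(price) FROM products)

Corrected query:
SELECT category, price FROM products WHERE price = (SELECT MAX(price) FROM products)

Result:
category | price 
---------+-------
Garden   | 864.26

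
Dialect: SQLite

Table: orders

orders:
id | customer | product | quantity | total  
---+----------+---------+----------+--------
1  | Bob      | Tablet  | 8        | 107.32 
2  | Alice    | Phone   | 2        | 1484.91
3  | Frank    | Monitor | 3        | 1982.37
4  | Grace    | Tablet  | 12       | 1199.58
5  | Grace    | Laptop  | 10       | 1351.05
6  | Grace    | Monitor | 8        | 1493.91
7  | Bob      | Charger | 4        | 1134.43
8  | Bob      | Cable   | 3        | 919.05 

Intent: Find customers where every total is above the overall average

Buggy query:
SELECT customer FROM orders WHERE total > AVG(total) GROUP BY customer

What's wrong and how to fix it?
Bug: WHERE evaluates per row before aggregation, so AVG() is unavailable

Fix: Compute the overall average in a scalar subquery and compare each group's MIN against it in HAVING

Corrected query:
SELECT customer FROM orders GROUP BY customer HAVING MIN(total) > (SELECT AVG(total) FROM orders)

Result:
customer
--------
Alice   
Frank   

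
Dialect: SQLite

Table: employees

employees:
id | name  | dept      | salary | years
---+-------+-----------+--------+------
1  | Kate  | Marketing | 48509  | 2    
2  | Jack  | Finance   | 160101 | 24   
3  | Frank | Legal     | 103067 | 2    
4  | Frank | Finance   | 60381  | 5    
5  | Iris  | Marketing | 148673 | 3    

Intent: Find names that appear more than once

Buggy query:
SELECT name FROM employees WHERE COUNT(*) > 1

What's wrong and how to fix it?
Bug: WHERE can't reference COUNT(*); aggregates are computed after WHERE

Fix: Group first, then use HAVING for the count condition

Corrected query:
SELECT name FROM employees GROUP BY name HAVING COUNT(*) > 1

Result:
name 
-----
Frank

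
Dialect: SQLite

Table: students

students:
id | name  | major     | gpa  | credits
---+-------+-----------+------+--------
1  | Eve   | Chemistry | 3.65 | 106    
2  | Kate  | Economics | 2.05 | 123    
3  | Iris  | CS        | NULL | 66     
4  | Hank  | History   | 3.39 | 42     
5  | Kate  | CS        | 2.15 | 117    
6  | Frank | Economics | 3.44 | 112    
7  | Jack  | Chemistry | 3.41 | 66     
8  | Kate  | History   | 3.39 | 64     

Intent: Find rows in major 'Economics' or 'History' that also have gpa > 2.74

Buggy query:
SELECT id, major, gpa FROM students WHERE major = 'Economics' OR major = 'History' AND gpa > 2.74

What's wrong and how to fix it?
Bug: Without parentheses, AND is evaluated before OR, so the gpa filter only applies to the 'History' branch

Fix: Add parentheses around the OR so the AND applies to both alternatives

Corrected query:
SELECT id, major, gpa FROM students WHERE (major = 'Economics' OR major = 'History') AND gpa > 2.74

Result:
id | major     | gpa 
---+-----------+-----
4  | History   | 3.39
6  | Economics | 3.44
8  | History   | 3.39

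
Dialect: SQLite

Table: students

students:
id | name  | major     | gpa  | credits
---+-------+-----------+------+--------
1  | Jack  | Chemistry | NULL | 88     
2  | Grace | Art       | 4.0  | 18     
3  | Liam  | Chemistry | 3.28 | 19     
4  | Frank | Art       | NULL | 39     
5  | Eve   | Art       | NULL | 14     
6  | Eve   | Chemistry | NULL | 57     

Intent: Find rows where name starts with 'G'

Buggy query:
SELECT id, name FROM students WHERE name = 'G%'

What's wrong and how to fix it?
Bug: Wildcards only work with LIKE; '=' treats '%' as a literal character

Fix: Use LIKE for wildcard pattern matching

Corrected query:
SELECT id, name FROM students WHERE name LIKE 'G%'

Result:
id | name 
---+------
2  | Grace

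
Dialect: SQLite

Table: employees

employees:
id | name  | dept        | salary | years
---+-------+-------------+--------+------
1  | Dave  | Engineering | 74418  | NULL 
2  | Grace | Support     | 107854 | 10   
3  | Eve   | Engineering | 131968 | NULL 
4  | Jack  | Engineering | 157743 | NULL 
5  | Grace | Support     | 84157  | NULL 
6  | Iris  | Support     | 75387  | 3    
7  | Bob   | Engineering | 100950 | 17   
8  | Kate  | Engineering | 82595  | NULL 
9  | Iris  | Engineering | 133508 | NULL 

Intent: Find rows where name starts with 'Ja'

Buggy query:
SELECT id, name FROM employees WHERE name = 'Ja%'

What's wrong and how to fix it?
Bug: '=' compares the literal string including the % character; pattern matching needs LIKE

Fix: Use LIKE for wildcard pattern matching

Corrected query:
SELECT id, name FROM employees WHERE name LIKE 'Ja%'

Result:
id | name
---+-----
4  | Jack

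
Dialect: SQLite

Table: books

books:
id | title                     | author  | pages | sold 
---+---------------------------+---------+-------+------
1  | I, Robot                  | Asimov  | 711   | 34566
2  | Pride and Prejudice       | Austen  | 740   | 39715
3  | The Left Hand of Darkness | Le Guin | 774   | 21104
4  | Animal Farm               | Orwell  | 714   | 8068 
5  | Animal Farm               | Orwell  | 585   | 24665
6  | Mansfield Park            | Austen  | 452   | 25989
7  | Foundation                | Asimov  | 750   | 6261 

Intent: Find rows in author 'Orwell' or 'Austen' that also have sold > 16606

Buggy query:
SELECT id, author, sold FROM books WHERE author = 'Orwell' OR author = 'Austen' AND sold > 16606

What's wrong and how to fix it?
Bug: AND binds tighter than OR, so this parses as author = 'Orwell' OR (author = 'Austen' AND sold > 16606)

Fix: Group the OR with parentheses (or use IN), then AND the threshold

Corrected query:
SELECT id, author, sold FROM books WHERE (author = 'Orwell' OR author = 'Austen') AND sold > 16606

Result:
id | author | sold 
---+--------+------
2  | Austen | 39715
5  | Orwell | 24665
6  | Austen | 25989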